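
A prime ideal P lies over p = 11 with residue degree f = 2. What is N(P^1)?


N(P^a) = p^(a*f)
= 11^(1*2)
= 11^2
= 121

121


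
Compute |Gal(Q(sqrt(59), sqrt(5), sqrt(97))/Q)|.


The 3 square roots of distinct primes are multiplicatively independent over Q,
so [K:Q] = 2^3 and Gal(K/Q) is isomorphic to (Z/2Z)^3.
|Gal| = 2^3 = 8

8


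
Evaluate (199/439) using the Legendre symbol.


p = 439 is prime, so compute (199/439) with the reciprocity algorithm (Jacobi-symbol steps: pull out 2s via (2/n), flip via reciprocity, reduce):
  reciprocity: (199/439) -> -(439/199)
  reduce: (41/199)
  reciprocity: (41/199) -> +(199/41)
  reduce: (35/41)
  reciprocity: (35/41) -> +(41/35)
  reduce: (6/35)
  pull out 2: (2/35) = -1  (since 35 mod 8 = 3)
  reciprocity: (3/35) -> -(35/3)
  reduce: (2/3)
  pull out 2: (2/3) = -1  (since 3 mod 8 = 3)
  (1/3) = 1
Product of signs = 1
(199/439) = 1

1


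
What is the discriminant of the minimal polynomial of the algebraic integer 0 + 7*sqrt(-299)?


The element 0 + 7*sqrt(-299) has minimal polynomial:
x^2 + 0*x + 14651
Discriminant = (0)^2 - 4*(14651)
= 0 - 58604
= -58604

-58604


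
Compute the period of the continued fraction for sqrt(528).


Run the CF algorithm for sqrt(528).
a_0 = floor(sqrt(528)) = 22; set m_0=0, q_0=1.
Recurrence: m' = q*a - m,  q' = (d - m'^2)/q,  a' = floor((a_0 + m')/q').
  step 1: m=22, q=44, a=1
  step 2: m=22, q=1, a=44
a_2 = 2*a_0 = 44, so the period closes here.
sqrt(528) = [22; 1, 44]
Period length = 2

2


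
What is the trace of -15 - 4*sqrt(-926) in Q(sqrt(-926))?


Tr(a + b*sqrt(d)) = (a + b*sqrt(d)) + (a - b*sqrt(d)) = 2a
= 2 * (-15)
= -30

-30


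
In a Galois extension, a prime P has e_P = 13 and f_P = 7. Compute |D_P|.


|D_P| = e * f
= 13 * 7
= 91

91


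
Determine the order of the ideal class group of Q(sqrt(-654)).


K = Q(sqrt(-654)). d mod 4 = 2, so D = disc(K) = 4d = -2616
h(K) equals the number of primitive reduced positive-definite forms (a, b, c) = a*x^2 + b*x*y + c*y^2 with b^2 - 4ac = D,
where reduced means |b| <= a <= c, with b >= 0 whenever |b| = a or a = c, and primitive means gcd(a, b, c) = 1.
Reduced forces 3a^2 <= |D| = 2616, so 1 <= a <= 29; b must have the parity of D, and c = (b^2 - D)/(4a) must be an integer >= a.
Enumerate a = 1..29, b in [-a, a]:
  a=1: (1, 0, 654)  [1]
  a=2: (2, 0, 327)  [1]
  a=3: (3, 0, 218)  [1]
  a=4: none
  a=5: (5, -2, 131), (5, 2, 131)  [2]
  a=6: (6, 0, 109)  [1]
  a=7: (7, -4, 94), (7, 4, 94)  [2]
  a=8..9: none
  a=10: (10, -8, 67), (10, 8, 67)  [2]
  a=11..12: none
  a=13: (13, -6, 51), (13, 6, 51)  [2]
  a=14: (14, -4, 47), (14, 4, 47)  [2]
  a=15: (15, -12, 46), (15, 12, 46)  [2]
  a=16: none
  a=17: (17, -6, 39), (17, 6, 39)  [2]
  a=18: none
  a=19: (19, -14, 37), (19, 14, 37)  [2]
  a=20: none
  a=21: (21, -18, 35), (21, 18, 35)  [2]
  a=22: none
  a=23: (23, -12, 30), (23, 12, 30)  [2]
  a=24: none
  a=25: (25, -22, 31), (25, 22, 31)  [2]
  a=26: (26, -20, 29), (26, 20, 29)  [2]
  a=27..29: none
Total reduced forms: 1 + 1 + 1 + 2 + 1 + 2 + 2 + 2 + 2 + 2 + 2 + 2 + 2 + 2 + 2 + 2 = 28
h = 28

28


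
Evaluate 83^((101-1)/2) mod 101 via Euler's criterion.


p = 101 is prime and the exponent is (p-1)/2 = 50, so by Euler's criterion 83^50 = (83/101) = +1 or -1 mod 101.
Compute by square-and-multiply:
  50 = 32 + 16 + 2 (binary 110010)
  Repeated squaring mod 101: 83^1 = 83, 83^2 = 21, 83^4 = 37, 83^8 = 56, 83^16 = 5, 83^32 = 25
  83^50 = 83^32 * 83^16 * 83^2 = 25 * 5 * 21 mod 101
    25 * 5 = 125 = 24 mod 101
    24 * 21 = 504 = 100 mod 101
  83^50 = 100 mod 101
Result 100 = p - 1 = -1 mod 101: 83 is a quadratic non-residue mod 101. As a residue in [0, p-1] the value is 100.
83^50 mod 101 = 100

100


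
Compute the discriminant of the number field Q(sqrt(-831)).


For K = Q(sqrt(d)) with d squarefree: disc(K) = d if d = 1 mod 4, and disc(K) = 4d if d = 2 or 3 mod 4.
Here d = -831, and d mod 4 = 1.
d = 1 mod 4 (O_K = Z[(1+sqrt(d))/2]), so disc(K) = d = -831

-831


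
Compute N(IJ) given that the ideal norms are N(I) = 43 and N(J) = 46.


N(IJ) = N(I) * N(J)
= 43 * 46
= 1978

1978


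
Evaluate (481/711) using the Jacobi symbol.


Compute (481/711) via quadratic reciprocity:
  reciprocity: (481/711) -> +(711/481)
  reduce: (230/481)
  pull out 2: (2/481) = +1  (since 481 mod 8 = 1)
  reciprocity: (115/481) -> +(481/115)
  reduce: (21/115)
  reciprocity: (21/115) -> +(115/21)
  reduce: (10/21)
  pull out 2: (2/21) = -1  (since 21 mod 8 = 5)
  reciprocity: (5/21) -> +(21/5)
  reduce: (1/5)
  (1/5) = 1
Product of signs = -1

-1


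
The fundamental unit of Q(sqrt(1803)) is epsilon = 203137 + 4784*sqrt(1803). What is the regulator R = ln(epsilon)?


epsilon = 203137 + 4784*sqrt(1803)
= 406274.0000
R = ln(406274.0000)
= 12.9148

12.9148


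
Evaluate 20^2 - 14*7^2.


x^2 - d*y^2
= 20^2 - 14*7^2
= 400 - 686
= -286

-286


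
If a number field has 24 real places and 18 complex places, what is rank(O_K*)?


By Dirichlet's unit theorem:
rank = r1 + r2 - 1
= 24 + 18 - 1
= 41

41


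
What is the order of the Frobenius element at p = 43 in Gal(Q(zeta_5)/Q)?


The Frobenius at p in Gal(Q(zeta_n)/Q) = (Z/nZ)* is the class of p, so its order is ord_5(43), the smallest k >= 1 with 43^k = 1 mod 5.
n = 5 = 5, phi(5) = 4; the order divides phi(n).
Divisors of 4: 1, 2, 4
Repeated squaring mod 5: 43^1 = 3, 43^2 = 4, 43^4 = 1
Test divisors in increasing order:
  k=1: 43^1 = 3 mod 5
  k=2: 43^2 = 4 mod 5
  k=4: 43^4 = 1 mod 5  <- first divisor giving 1
Order = 4

4


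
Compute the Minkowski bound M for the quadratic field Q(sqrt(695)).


d = 695, d mod 4 = 3, so disc(K) = 4d = 2780; |disc(K)| = 2780
Real quadratic field, so n = 2, s = r2 = 0, r1 = 2
M = (n!/n^n) * (4/pi)^s * sqrt(|disc(K)|) = (2!/2^2) * (4/pi)^0 * sqrt(2780)
= 0.5 * 1.000000 * 52.725705
= 26.3629

26.3629


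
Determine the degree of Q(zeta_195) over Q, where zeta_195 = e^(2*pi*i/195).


The degree equals Euler's totient phi(195).
195 = 3 * 5 * 13
phi(195) = 96

96


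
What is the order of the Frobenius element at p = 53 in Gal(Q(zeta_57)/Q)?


The Frobenius at p in Gal(Q(zeta_n)/Q) = (Z/nZ)* is the class of p, so its order is ord_57(53), the smallest k >= 1 with 53^k = 1 mod 57.
n = 57 = 3 * 19, phi(57) = 36; the order divides phi(n).
Divisors of 36: 1, 2, 3, 4, 6, 9, 12, 18, 36
Repeated squaring mod 57: 53^1 = 53, 53^2 = 16, 53^4 = 28, 53^8 = 43, 53^16 = 25, 53^32 = 55
Test divisors in increasing order:
  k=1: 53^1 = 53 mod 57
  k=2: 53^2 = 16 mod 57
  k=3: 53^3 = 16 * 53 = 50 mod 57
  k=4: 53^4 = 28 mod 57
  k=6: 53^6 = 28 * 16 = 49 mod 57
  k=9: 53^9 = 43 * 53 = 56 mod 57
  k=12: 53^12 = 43 * 28 = 7 mod 57
  k=18: 53^18 = 25 * 16 = 1 mod 57  <- first divisor giving 1
Order = 18

18


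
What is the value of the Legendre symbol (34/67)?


p = 67 is prime, so compute (34/67) with the reciprocity algorithm (Jacobi-symbol steps: pull out 2s via (2/n), flip via reciprocity, reduce):
  pull out 2: (2/67) = -1  (since 67 mod 8 = 3)
  reciprocity: (17/67) -> +(67/17)
  reduce: (16/17)
  pull out 2: (2/17) = +1  (since 17 mod 8 = 1)
  pull out 2: (2/17) = +1  (since 17 mod 8 = 1)
  pull out 2: (2/17) = +1  (since 17 mod 8 = 1)
  pull out 2: (2/17) = +1  (since 17 mod 8 = 1)
  (1/17) = 1
Product of signs = -1
(34/67) = -1

-1


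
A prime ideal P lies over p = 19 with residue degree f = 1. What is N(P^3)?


N(P^a) = p^(a*f)
= 19^(3*1)
= 19^3
= 6859

6859


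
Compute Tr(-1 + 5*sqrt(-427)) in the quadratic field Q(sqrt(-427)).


Tr(a + b*sqrt(d)) = (a + b*sqrt(d)) + (a - b*sqrt(d)) = 2a
= 2 * (-1)
= -2

-2


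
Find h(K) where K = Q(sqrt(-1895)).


K = Q(sqrt(-1895)). d mod 4 = 1, so D = disc(K) = d = -1895
h(K) equals the number of primitive reduced positive-definite forms (a, b, c) = a*x^2 + b*x*y + c*y^2 with b^2 - 4ac = D,
where reduced means |b| <= a <= c, with b >= 0 whenever |b| = a or a = c, and primitive means gcd(a, b, c) = 1.
Reduced forces 3a^2 <= |D| = 1895, so 1 <= a <= 25; b must have the parity of D, and c = (b^2 - D)/(4a) must be an integer >= a.
Enumerate a = 1..25, b in [-a, a]:
  a=1: (1, 1, 474)  [1]
  a=2: (2, -1, 237), (2, 1, 237)  [2]
  a=3: (3, -1, 158), (3, 1, 158)  [2]
  a=4: (4, -3, 119), (4, 3, 119)  [2]
  a=5: (5, 5, 96)  [1]
  a=6: (6, -5, 80), (6, -1, 79), (6, 1, 79), (6, 5, 80)  [4]
  a=7: (7, -3, 68), (7, 3, 68)  [2]
  a=8: (8, -5, 60), (8, 5, 60)  [2]
  a=9: (9, -7, 54), (9, 7, 54)  [2]
  a=10: (10, -5, 48), (10, 5, 48)  [2]
  a=11: none
  a=12: (12, -11, 42), (12, -5, 40), (12, 5, 40), (12, 11, 42)  [4]
  a=13: (13, -9, 38), (13, 9, 38)  [2]
  a=14: (14, -11, 36), (14, -3, 34), (14, 3, 34), (14, 11, 36)  [4]
  a=15: (15, -5, 32), (15, 5, 32)  [2]
  a=16: (16, -5, 30), (16, 5, 30)  [2]
  a=17: (17, -3, 28), (17, 3, 28)  [2]
  a=18: (18, -11, 28), (18, -7, 27), (18, 7, 27), (18, 11, 28)  [4]
  a=19: (19, -9, 26), (19, 9, 26)  [2]
  a=20: (20, -5, 24), (20, 5, 24)  [2]
  a=21: (21, -17, 26), (21, -11, 24), (21, 11, 24), (21, 17, 26)  [4]
  a=22..25: none
Total reduced forms: 1 + 2 + 2 + 2 + 1 + 4 + 2 + 2 + 2 + 2 + 4 + 2 + 4 + 2 + 2 + 2 + 4 + 2 + 2 + 4 = 48
h = 48

48


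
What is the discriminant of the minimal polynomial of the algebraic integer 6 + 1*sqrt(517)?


The element 6 + 1*sqrt(517) has minimal polynomial:
x^2 - 12*x - 481
Discriminant = (-12)^2 - 4*(-481)
= 144 + 1924
= 2068

2068


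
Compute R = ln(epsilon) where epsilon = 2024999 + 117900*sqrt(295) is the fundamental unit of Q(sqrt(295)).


epsilon = 2024999 + 117900*sqrt(295)
= 4.0500e+06
R = ln(4.0500e+06)
= 15.2142

15.2142


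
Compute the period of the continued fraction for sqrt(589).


Run the CF algorithm for sqrt(589).
a_0 = floor(sqrt(589)) = 24; set m_0=0, q_0=1.
Recurrence: m' = q*a - m,  q' = (d - m'^2)/q,  a' = floor((a_0 + m')/q').
  step 1: m=24, q=13, a=3
  step 2: m=15, q=28, a=1
  step 3: m=13, q=15, a=2
  step 4: m=17, q=20, a=2
  step 5: m=23, q=3, a=15
  step 6: m=22, q=35, a=1
  step 7: m=13, q=12, a=3
  step 8: m=23, q=5, a=9
  step 9: m=22, q=21, a=2
  step 10: m=20, q=9, a=4
  step 11: m=16, q=37, a=1
  step 12: m=21, q=4, a=11
  step 13: m=23, q=15, a=3
  step 14: m=22, q=7, a=6
  step 15: m=20, q=27, a=1
  step 16: m=7, q=20, a=1
  step 17: m=13, q=21, a=1
  step 18: m=8, q=25, a=1
  step 19: m=17, q=12, a=3
  step 20: m=19, q=19, a=2
  step 21: m=19, q=12, a=3
  step 22: m=17, q=25, a=1
  step 23: m=8, q=21, a=1
  step 24: m=13, q=20, a=1
  step 25: m=7, q=27, a=1
  step 26: m=20, q=7, a=6
  step 27: m=22, q=15, a=3
  step 28: m=23, q=4, a=11
  step 29: m=21, q=37, a=1
  step 30: m=16, q=9, a=4
  step 31: m=20, q=21, a=2
  step 32: m=22, q=5, a=9
  step 33: m=23, q=12, a=3
  step 34: m=13, q=35, a=1
  step 35: m=22, q=3, a=15
  step 36: m=23, q=20, a=2
  step 37: m=17, q=15, a=2
  step 38: m=13, q=28, a=1
  step 39: m=15, q=13, a=3
  step 40: m=24, q=1, a=48
a_40 = 2*a_0 = 48, so the period closes here.
sqrt(589) = [24; 3, 1, 2, 2, 15, 1, 3, 9, 2, 4, 1, 11, 3, 6, 1, 1, 1, 1, 3, 2, 3, 1, 1, 1, 1, 6, 3, 11, 1, 4, 2, 9, 3, 1, 15, 2, 2, 1, 3, 48]
Period length = 40

40


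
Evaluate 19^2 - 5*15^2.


x^2 - d*y^2
= 19^2 - 5*15^2
= 361 - 1125
= -764

-764


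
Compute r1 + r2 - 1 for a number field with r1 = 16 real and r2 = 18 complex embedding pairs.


By Dirichlet's unit theorem:
rank = r1 + r2 - 1
= 16 + 18 - 1
= 33

33


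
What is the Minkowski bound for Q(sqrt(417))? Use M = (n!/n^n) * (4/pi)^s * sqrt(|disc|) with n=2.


d = 417, d mod 4 = 1, so disc(K) = d = 417; |disc(K)| = 417
Real quadratic field, so n = 2, s = r2 = 0, r1 = 2
M = (n!/n^n) * (4/pi)^s * sqrt(|disc(K)|) = (2!/2^2) * (4/pi)^0 * sqrt(417)
= 0.5 * 1.000000 * 20.420578
= 10.2103

10.2103


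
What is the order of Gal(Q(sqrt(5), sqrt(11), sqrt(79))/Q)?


The 3 square roots of distinct primes are multiplicatively independent over Q,
so [K:Q] = 2^3 and Gal(K/Q) is isomorphic to (Z/2Z)^3.
|Gal| = 2^3 = 8

8


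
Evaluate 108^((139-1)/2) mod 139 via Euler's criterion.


p = 139 is prime and the exponent is (p-1)/2 = 69, so by Euler's criterion 108^69 = (108/139) = +1 or -1 mod 139.
Compute by square-and-multiply:
  69 = 64 + 4 + 1 (binary 1000101)
  Repeated squaring mod 139: 108^1 = 108, 108^2 = 127, 108^4 = 5, 108^8 = 25, 108^16 = 69, 108^32 = 35, 108^64 = 113
  108^69 = 108^64 * 108^4 * 108^1 = 113 * 5 * 108 mod 139
    113 * 5 = 565 = 9 mod 139
    9 * 108 = 972 = 138 mod 139
  108^69 = 138 mod 139
Result 138 = p - 1 = -1 mod 139: 108 is a quadratic non-residue mod 139. As a residue in [0, p-1] the value is 138.
108^69 mod 139 = 138

138


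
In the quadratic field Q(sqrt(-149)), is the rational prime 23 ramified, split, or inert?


K = Q(sqrt(-149)). Since d mod 4 = 3, disc(K) = -596.
Check p | disc: -596 mod 23 = 2.
p does not divide disc. Compute Legendre symbol (d/p):
12^((23-1)/2) mod 23 = 1
(d/p) = 1, so p splits: (p) = P*P' with e=1, f=1, g=2.
Therefore p is split.

split


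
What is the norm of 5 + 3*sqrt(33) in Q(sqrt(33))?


N(a + b*sqrt(d)) = a^2 - d*b^2
= (5)^2 - (33)*(3)^2
= 25 - 297
= -272

-272


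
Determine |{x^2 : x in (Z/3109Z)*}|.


For prime p, the number of non-zero quadratic residues is (p-1)/2.
= (3109-1)/2
= 1554

1554


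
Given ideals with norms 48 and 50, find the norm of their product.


N(IJ) = N(I) * N(J)
= 48 * 50
= 2400

2400


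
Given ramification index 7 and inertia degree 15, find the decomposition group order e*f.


|D_P| = e * f
= 7 * 15
= 105

105


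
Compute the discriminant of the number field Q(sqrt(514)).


For K = Q(sqrt(d)) with d squarefree: disc(K) = d if d = 1 mod 4, and disc(K) = 4d if d = 2 or 3 mod 4.
Here d = 514, and d mod 4 = 2.
d = 2 mod 4, not 1 (O_K = Z[sqrt(d)]), so disc(K) = 4d = 4 * (514) = 2056

2056


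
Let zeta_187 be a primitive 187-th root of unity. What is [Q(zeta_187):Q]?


The degree equals Euler's totient phi(187).
187 = 11 * 17
phi(187) = 160

160


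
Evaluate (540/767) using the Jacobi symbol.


Compute (540/767) via quadratic reciprocity:
  pull out 2: (2/767) = +1  (since 767 mod 8 = 7)
  pull out 2: (2/767) = +1  (since 767 mod 8 = 7)
  reciprocity: (135/767) -> -(767/135)
  reduce: (92/135)
  pull out 2: (2/135) = +1  (since 135 mod 8 = 7)
  pull out 2: (2/135) = +1  (since 135 mod 8 = 7)
  reciprocity: (23/135) -> -(135/23)
  reduce: (20/23)
  pull out 2: (2/23) = +1  (since 23 mod 8 = 7)
  pull out 2: (2/23) = +1  (since 23 mod 8 = 7)
  reciprocity: (5/23) -> +(23/5)
  reduce: (3/5)
  reciprocity: (3/5) -> +(5/3)
  reduce: (2/3)
  pull out 2: (2/3) = -1  (since 3 mod 8 = 3)
  (1/3) = 1
Product of signs = -1

-1


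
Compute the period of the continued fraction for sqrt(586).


Run the CF algorithm for sqrt(586).
a_0 = floor(sqrt(586)) = 24; set m_0=0, q_0=1.
Recurrence: m' = q*a - m,  q' = (d - m'^2)/q,  a' = floor((a_0 + m')/q').
  step 1: m=24, q=10, a=4
  step 2: m=16, q=33, a=1
  step 3: m=17, q=9, a=4
  step 4: m=19, q=25, a=1
  step 5: m=6, q=22, a=1
  step 6: m=16, q=15, a=2
  step 7: m=14, q=26, a=1
  step 8: m=12, q=17, a=2
  step 9: m=22, q=6, a=7
  step 10: m=20, q=31, a=1
  step 11: m=11, q=15, a=2
  step 12: m=19, q=15, a=2
  step 13: m=11, q=31, a=1
  step 14: m=20, q=6, a=7
  step 15: m=22, q=17, a=2
  step 16: m=12, q=26, a=1
  step 17: m=14, q=15, a=2
  step 18: m=16, q=22, a=1
  step 19: m=6, q=25, a=1
  step 20: m=19, q=9, a=4
  step 21: m=17, q=33, a=1
  step 22: m=16, q=10, a=4
  step 23: m=24, q=1, a=48
a_23 = 2*a_0 = 48, so the period closes here.
sqrt(586) = [24; 4, 1, 4, 1, 1, 2, 1, 2, 7, 1, 2, 2, 1, 7, 2, 1, 2, 1, 1, 4, 1, 4, 48]
Period length = 23

23


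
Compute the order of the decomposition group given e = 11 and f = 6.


|D_P| = e * f
= 11 * 6
= 66

66


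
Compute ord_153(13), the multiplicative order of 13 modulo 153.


We want ord_153(13), the smallest k >= 1 with 13^k = 1 mod 153.
n = 153 = 3^2 * 17, phi(153) = 96; the order divides phi(n).
Divisors of 96: 1, 2, 3, 4, 6, 8, 12, 16, 24, 32, 48, 96
Repeated squaring mod 153: 13^1 = 13, 13^2 = 16, 13^4 = 103, 13^8 = 52, 13^16 = 103, 13^32 = 52, 13^64 = 103
Test divisors in increasing order:
  k=1: 13^1 = 13 mod 153
  k=2: 13^2 = 16 mod 153
  k=3: 13^3 = 16 * 13 = 55 mod 153
  k=4: 13^4 = 103 mod 153
  k=6: 13^6 = 103 * 16 = 118 mod 153
  k=8: 13^8 = 52 mod 153
  k=12: 13^12 = 52 * 103 = 1 mod 153  <- first divisor giving 1
Order = 12

12


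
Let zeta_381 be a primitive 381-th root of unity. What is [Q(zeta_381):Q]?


The degree equals Euler's totient phi(381).
381 = 3 * 127
phi(381) = 252

252


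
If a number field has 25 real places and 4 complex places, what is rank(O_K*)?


By Dirichlet's unit theorem:
rank = r1 + r2 - 1
= 25 + 4 - 1
= 28

28


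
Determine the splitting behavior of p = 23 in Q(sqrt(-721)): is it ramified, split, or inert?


K = Q(sqrt(-721)). Since d mod 4 = 3, disc(K) = -2884.
Check p | disc: -2884 mod 23 = 14.
p does not divide disc. Compute Legendre symbol (d/p):
15^((23-1)/2) mod 23 = -1
(d/p) = -1, so p is inert: (p) stays prime with e=1, f=2, g=1.
Therefore p is inert.

inert


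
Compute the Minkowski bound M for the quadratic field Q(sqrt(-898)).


d = -898, d mod 4 = 2, so disc(K) = 4d = -3592; |disc(K)| = 3592
Imaginary quadratic field, so n = 2, s = r2 = 1, r1 = 0
M = (n!/n^n) * (4/pi)^s * sqrt(|disc(K)|) = (2!/2^2) * (4/pi)^1 * sqrt(3592)
= 0.5 * 1.273240 * 59.933296
= 38.1547

38.1547


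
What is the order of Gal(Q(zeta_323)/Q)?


|Gal(Q(zeta_323)/Q)| = phi(323)
= 288

288


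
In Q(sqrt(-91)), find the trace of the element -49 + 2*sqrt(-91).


Tr(a + b*sqrt(d)) = (a + b*sqrt(d)) + (a - b*sqrt(d)) = 2a
= 2 * (-49)
= -98

-98


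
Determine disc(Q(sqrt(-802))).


For K = Q(sqrt(d)) with d squarefree: disc(K) = d if d = 1 mod 4, and disc(K) = 4d if d = 2 or 3 mod 4.
Here d = -802, and d mod 4 = 2.
d = 2 mod 4, not 1 (O_K = Z[sqrt(d)]), so disc(K) = 4d = 4 * (-802) = -3208

-3208


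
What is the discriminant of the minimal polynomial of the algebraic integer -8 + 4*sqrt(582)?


The element -8 + 4*sqrt(582) has minimal polynomial:
x^2 + 16*x - 9248
Discriminant = (16)^2 - 4*(-9248)
= 256 + 36992
= 37248

37248


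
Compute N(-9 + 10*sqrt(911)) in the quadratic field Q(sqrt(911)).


N(a + b*sqrt(d)) = a^2 - d*b^2
= (-9)^2 - (911)*(10)^2
= 81 - 91100
= -91019

-91019


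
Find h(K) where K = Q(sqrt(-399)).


K = Q(sqrt(-399)). d mod 4 = 1, so D = disc(K) = d = -399
h(K) equals the number of primitive reduced positive-definite forms (a, b, c) = a*x^2 + b*x*y + c*y^2 with b^2 - 4ac = D,
where reduced means |b| <= a <= c, with b >= 0 whenever |b| = a or a = c, and primitive means gcd(a, b, c) = 1.
Reduced forces 3a^2 <= |D| = 399, so 1 <= a <= 11; b must have the parity of D, and c = (b^2 - D)/(4a) must be an integer >= a.
Enumerate a = 1..11, b in [-a, a]:
  a=1: (1, 1, 100)  [1]
  a=2: (2, -1, 50), (2, 1, 50)  [2]
  a=3: (3, 3, 34)  [1]
  a=4: (4, -1, 25), (4, 1, 25)  [2]
  a=5: (5, -1, 20), (5, 1, 20)  [2]
  a=6: (6, -3, 17), (6, 3, 17)  [2]
  a=7: (7, 7, 16)  [1]
  a=8: (8, -7, 14), (8, 7, 14)  [2]
  a=9: none
  a=10: (10, -9, 12), (10, 1, 10), (10, 9, 12)  [3]
  a=11: none
Total reduced forms: 1 + 2 + 1 + 2 + 2 + 2 + 1 + 2 + 3 = 16
h = 16

16


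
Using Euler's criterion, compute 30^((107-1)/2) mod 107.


p = 107 is prime and the exponent is (p-1)/2 = 53, so by Euler's criterion 30^53 = (30/107) = +1 or -1 mod 107.
Compute by square-and-multiply:
  53 = 32 + 16 + 4 + 1 (binary 110101)
  Repeated squaring mod 107: 30^1 = 30, 30^2 = 44, 30^4 = 10, 30^8 = 100, 30^16 = 49, 30^32 = 47
  30^53 = 30^32 * 30^16 * 30^4 * 30^1 = 47 * 49 * 10 * 30 mod 107
    47 * 49 = 2303 = 56 mod 107
    56 * 10 = 560 = 25 mod 107
    25 * 30 = 750 = 1 mod 107
  30^53 = 1 mod 107
Result 1: 30 is a quadratic residue mod 107.
30^53 mod 107 = 1

1


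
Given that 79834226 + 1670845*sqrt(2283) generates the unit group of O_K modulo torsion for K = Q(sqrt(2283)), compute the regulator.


epsilon = 79834226 + 1670845*sqrt(2283)
= 1.5967e+08
R = ln(1.5967e+08)
= 18.8886

18.8886


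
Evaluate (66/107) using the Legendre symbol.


p = 107 is prime, so compute (66/107) with the reciprocity algorithm (Jacobi-symbol steps: pull out 2s via (2/n), flip via reciprocity, reduce):
  pull out 2: (2/107) = -1  (since 107 mod 8 = 3)
  reciprocity: (33/107) -> +(107/33)
  reduce: (8/33)
  pull out 2: (2/33) = +1  (since 33 mod 8 = 1)
  pull out 2: (2/33) = +1  (since 33 mod 8 = 1)
  pull out 2: (2/33) = +1  (since 33 mod 8 = 1)
  (1/33) = 1
Product of signs = -1
(66/107) = -1

-1


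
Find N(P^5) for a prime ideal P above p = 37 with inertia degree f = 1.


N(P^a) = p^(a*f)
= 37^(5*1)
= 37^5
= 69343957

69343957


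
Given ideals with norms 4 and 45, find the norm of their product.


N(IJ) = N(I) * N(J)
= 4 * 45
= 180

180


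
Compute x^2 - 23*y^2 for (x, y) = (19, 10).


x^2 - d*y^2
= 19^2 - 23*10^2
= 361 - 2300
= -1939

-1939


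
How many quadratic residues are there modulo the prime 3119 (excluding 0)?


For prime p, the number of non-zero quadratic residues is (p-1)/2.
= (3119-1)/2
= 1559

1559


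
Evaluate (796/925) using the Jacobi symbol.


Compute (796/925) via quadratic reciprocity:
  pull out 2: (2/925) = -1  (since 925 mod 8 = 5)
  pull out 2: (2/925) = -1  (since 925 mod 8 = 5)
  reciprocity: (199/925) -> +(925/199)
  reduce: (129/199)
  reciprocity: (129/199) -> +(199/129)
  reduce: (70/129)
  pull out 2: (2/129) = +1  (since 129 mod 8 = 1)
  reciprocity: (35/129) -> +(129/35)
  reduce: (24/35)
  pull out 2: (2/35) = -1  (since 35 mod 8 = 3)
  pull out 2: (2/35) = -1  (since 35 mod 8 = 3)
  pull out 2: (2/35) = -1  (since 35 mod 8 = 3)
  reciprocity: (3/35) -> -(35/3)
  reduce: (2/3)
  pull out 2: (2/3) = -1  (since 3 mod 8 = 3)
  (1/3) = 1
Product of signs = -1

-1


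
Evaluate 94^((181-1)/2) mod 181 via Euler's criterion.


p = 181 is prime and the exponent is (p-1)/2 = 90, so by Euler's criterion 94^90 = (94/181) = +1 or -1 mod 181.
Compute by square-and-multiply:
  90 = 64 + 16 + 8 + 2 (binary 1011010)
  Repeated squaring mod 181: 94^1 = 94, 94^2 = 148, 94^4 = 3, 94^8 = 9, 94^16 = 81, 94^32 = 45, 94^64 = 34
  94^90 = 94^64 * 94^16 * 94^8 * 94^2 = 34 * 81 * 9 * 148 mod 181
    34 * 81 = 2754 = 39 mod 181
    39 * 9 = 351 = 170 mod 181
    170 * 148 = 25160 = 1 mod 181
  94^90 = 1 mod 181
Result 1: 94 is a quadratic residue mod 181.
94^90 mod 181 = 1

1


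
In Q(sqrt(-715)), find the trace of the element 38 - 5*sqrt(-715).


Tr(a + b*sqrt(d)) = (a + b*sqrt(d)) + (a - b*sqrt(d)) = 2a
= 2 * (38)
= 76

76


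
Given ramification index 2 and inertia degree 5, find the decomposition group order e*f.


|D_P| = e * f
= 2 * 5
= 10

10


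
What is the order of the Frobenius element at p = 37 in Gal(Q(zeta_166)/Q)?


The Frobenius at p in Gal(Q(zeta_n)/Q) = (Z/nZ)* is the class of p, so its order is ord_166(37), the smallest k >= 1 with 37^k = 1 mod 166.
n = 166 = 2 * 83, phi(166) = 82; the order divides phi(n).
Divisors of 82: 1, 2, 41, 82
Repeated squaring mod 166: 37^1 = 37, 37^2 = 41, 37^4 = 21, 37^8 = 109, 37^16 = 95, 37^32 = 61, 37^64 = 69
Test divisors in increasing order:
  k=1: 37^1 = 37 mod 166
  k=2: 37^2 = 41 mod 166
  k=41: 37^41 = 61 * 109 * 37 = 1 mod 166  <- first divisor giving 1
Order = 41

41


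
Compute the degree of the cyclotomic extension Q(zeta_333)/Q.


The degree equals Euler's totient phi(333).
333 = 3^2 * 37
phi(333) = 216

216


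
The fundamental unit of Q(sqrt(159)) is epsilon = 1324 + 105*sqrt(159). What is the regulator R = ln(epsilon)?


epsilon = 1324 + 105*sqrt(159)
= 2647.9996
R = ln(2647.9996)
= 7.8816

7.8816


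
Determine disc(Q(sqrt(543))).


For K = Q(sqrt(d)) with d squarefree: disc(K) = d if d = 1 mod 4, and disc(K) = 4d if d = 2 or 3 mod 4.
Here d = 543, and d mod 4 = 3.
d = 3 mod 4, not 1 (O_K = Z[sqrt(d)]), so disc(K) = 4d = 4 * (543) = 2172

2172


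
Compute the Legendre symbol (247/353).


p = 353 is prime, so compute (247/353) with the reciprocity algorithm (Jacobi-symbol steps: pull out 2s via (2/n), flip via reciprocity, reduce):
  reciprocity: (247/353) -> +(353/247)
  reduce: (106/247)
  pull out 2: (2/247) = +1  (since 247 mod 8 = 7)
  reciprocity: (53/247) -> +(247/53)
  reduce: (35/53)
  reciprocity: (35/53) -> +(53/35)
  reduce: (18/35)
  pull out 2: (2/35) = -1  (since 35 mod 8 = 3)
  reciprocity: (9/35) -> +(35/9)
  reduce: (8/9)
  pull out 2: (2/9) = +1  (since 9 mod 8 = 1)
  pull out 2: (2/9) = +1  (since 9 mod 8 = 1)
  pull out 2: (2/9) = +1  (since 9 mod 8 = 1)
  (1/9) = 1
Product of signs = -1
(247/353) = -1

-1


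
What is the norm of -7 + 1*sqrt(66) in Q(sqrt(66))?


N(a + b*sqrt(d)) = a^2 - d*b^2
= (-7)^2 - (66)*(1)^2
= 49 - 66
= -17

-17


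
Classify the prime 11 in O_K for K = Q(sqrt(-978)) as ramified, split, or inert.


K = Q(sqrt(-978)). Since d mod 4 = 2, disc(K) = -3912.
Check p | disc: -3912 mod 11 = 4.
p does not divide disc. Compute Legendre symbol (d/p):
1^((11-1)/2) mod 11 = 1
(d/p) = 1, so p splits: (p) = P*P' with e=1, f=1, g=2.
Therefore p is split.

split


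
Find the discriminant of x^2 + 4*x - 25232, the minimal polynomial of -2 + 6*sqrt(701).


The element -2 + 6*sqrt(701) has minimal polynomial:
x^2 + 4*x - 25232
Discriminant = (4)^2 - 4*(-25232)
= 16 + 100928
= 100944

100944


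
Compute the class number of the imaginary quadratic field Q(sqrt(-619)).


K = Q(sqrt(-619)). d mod 4 = 1, so D = disc(K) = d = -619
h(K) equals the number of primitive reduced positive-definite forms (a, b, c) = a*x^2 + b*x*y + c*y^2 with b^2 - 4ac = D,
where reduced means |b| <= a <= c, with b >= 0 whenever |b| = a or a = c, and primitive means gcd(a, b, c) = 1.
Reduced forces 3a^2 <= |D| = 619, so 1 <= a <= 14; b must have the parity of D, and c = (b^2 - D)/(4a) must be an integer >= a.
Enumerate a = 1..14, b in [-a, a]:
  a=1: (1, 1, 155)  [1]
  a=2..4: none
  a=5: (5, -1, 31), (5, 1, 31)  [2]
  a=6: none
  a=7: (7, -5, 23), (7, 5, 23)  [2]
  a=8..14: none
Total reduced forms: 1 + 2 + 2 = 5
h = 5

5


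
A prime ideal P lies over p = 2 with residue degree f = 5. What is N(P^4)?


N(P^a) = p^(a*f)
= 2^(4*5)
= 2^20
= 1048576

1048576


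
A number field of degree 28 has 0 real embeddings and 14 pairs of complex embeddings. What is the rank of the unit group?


By Dirichlet's unit theorem:
rank = r1 + r2 - 1
= 0 + 14 - 1
= 13

13


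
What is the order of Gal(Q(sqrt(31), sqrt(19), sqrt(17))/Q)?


The 3 square roots of distinct primes are multiplicatively independent over Q,
so [K:Q] = 2^3 and Gal(K/Q) is isomorphic to (Z/2Z)^3.
|Gal| = 2^3 = 8

8


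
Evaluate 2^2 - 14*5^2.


x^2 - d*y^2
= 2^2 - 14*5^2
= 4 - 350
= -346

-346


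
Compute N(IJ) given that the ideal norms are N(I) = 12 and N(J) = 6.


N(IJ) = N(I) * N(J)
= 12 * 6
= 72

72


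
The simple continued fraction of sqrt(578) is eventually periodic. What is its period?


Run the CF algorithm for sqrt(578).
a_0 = floor(sqrt(578)) = 24; set m_0=0, q_0=1.
Recurrence: m' = q*a - m,  q' = (d - m'^2)/q,  a' = floor((a_0 + m')/q').
  step 1: m=24, q=2, a=24
  step 2: m=24, q=1, a=48
a_2 = 2*a_0 = 48, so the period closes here.
sqrt(578) = [24; 24, 48]
Period length = 2

2


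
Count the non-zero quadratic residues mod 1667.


For prime p, the number of non-zero quadratic residues is (p-1)/2.
= (1667-1)/2
= 833

833


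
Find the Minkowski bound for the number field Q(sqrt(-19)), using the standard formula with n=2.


d = -19, d mod 4 = 1, so disc(K) = d = -19; |disc(K)| = 19
Imaginary quadratic field, so n = 2, s = r2 = 1, r1 = 0
M = (n!/n^n) * (4/pi)^s * sqrt(|disc(K)|) = (2!/2^2) * (4/pi)^1 * sqrt(19)
= 0.5 * 1.273240 * 4.358899
= 2.7750

2.7750


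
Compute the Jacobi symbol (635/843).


Compute (635/843) via quadratic reciprocity:
  reciprocity: (635/843) -> -(843/635)
  reduce: (208/635)
  pull out 2: (2/635) = -1  (since 635 mod 8 = 3)
  pull out 2: (2/635) = -1  (since 635 mod 8 = 3)
  pull out 2: (2/635) = -1  (since 635 mod 8 = 3)
  pull out 2: (2/635) = -1  (since 635 mod 8 = 3)
  reciprocity: (13/635) -> +(635/13)
  reduce: (11/13)
  reciprocity: (11/13) -> +(13/11)
  reduce: (2/11)
  pull out 2: (2/11) = -1  (since 11 mod 8 = 3)
  (1/11) = 1
Product of signs = 1

1


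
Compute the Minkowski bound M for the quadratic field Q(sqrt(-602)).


d = -602, d mod 4 = 2, so disc(K) = 4d = -2408; |disc(K)| = 2408
Imaginary quadratic field, so n = 2, s = r2 = 1, r1 = 0
M = (n!/n^n) * (4/pi)^s * sqrt(|disc(K)|) = (2!/2^2) * (4/pi)^1 * sqrt(2408)
= 0.5 * 1.273240 * 49.071377
= 31.2398

31.2398


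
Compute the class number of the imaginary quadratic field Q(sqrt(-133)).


K = Q(sqrt(-133)). d mod 4 = 3, so D = disc(K) = 4d = -532
h(K) equals the number of primitive reduced positive-definite forms (a, b, c) = a*x^2 + b*x*y + c*y^2 with b^2 - 4ac = D,
where reduced means |b| <= a <= c, with b >= 0 whenever |b| = a or a = c, and primitive means gcd(a, b, c) = 1.
Reduced forces 3a^2 <= |D| = 532, so 1 <= a <= 13; b must have the parity of D, and c = (b^2 - D)/(4a) must be an integer >= a.
Enumerate a = 1..13, b in [-a, a]:
  a=1: (1, 0, 133)  [1]
  a=2: (2, 2, 67)  [1]
  a=3..6: none
  a=7: (7, 0, 19)  [1]
  a=8..12: none
  a=13: (13, 12, 13)  [1]
Total reduced forms: 1 + 1 + 1 + 1 = 4
h = 4

4


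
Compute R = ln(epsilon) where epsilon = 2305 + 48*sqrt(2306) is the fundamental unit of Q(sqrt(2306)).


epsilon = 2305 + 48*sqrt(2306)
= 4609.9998
R = ln(4609.9998)
= 8.4360

8.4360


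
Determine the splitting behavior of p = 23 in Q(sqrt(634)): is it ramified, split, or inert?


K = Q(sqrt(634)). Since d mod 4 = 2, disc(K) = 2536.
Check p | disc: 2536 mod 23 = 6.
p does not divide disc. Compute Legendre symbol (d/p):
13^((23-1)/2) mod 23 = 1
(d/p) = 1, so p splits: (p) = P*P' with e=1, f=1, g=2.
Therefore p is split.

split


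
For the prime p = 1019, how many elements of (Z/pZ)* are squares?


For prime p, the number of non-zero quadratic residues is (p-1)/2.
= (1019-1)/2
= 509

509


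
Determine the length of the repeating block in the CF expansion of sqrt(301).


Run the CF algorithm for sqrt(301).
a_0 = floor(sqrt(301)) = 17; set m_0=0, q_0=1.
Recurrence: m' = q*a - m,  q' = (d - m'^2)/q,  a' = floor((a_0 + m')/q').
  step 1: m=17, q=12, a=2
  step 2: m=7, q=21, a=1
  step 3: m=14, q=5, a=6
  step 4: m=16, q=9, a=3
  step 5: m=11, q=20, a=1
  step 6: m=9, q=11, a=2
  step 7: m=13, q=12, a=2
  step 8: m=11, q=15, a=1
  step 9: m=4, q=19, a=1
  step 10: m=15, q=4, a=8
  step 11: m=17, q=3, a=11
  step 12: m=16, q=15, a=2
  step 13: m=14, q=7, a=4
  step 14: m=14, q=15, a=2
  step 15: m=16, q=3, a=11
  step 16: m=17, q=4, a=8
  step 17: m=15, q=19, a=1
  step 18: m=4, q=15, a=1
  step 19: m=11, q=12, a=2
  step 20: m=13, q=11, a=2
  step 21: m=9, q=20, a=1
  step 22: m=11, q=9, a=3
  step 23: m=16, q=5, a=6
  step 24: m=14, q=21, a=1
  step 25: m=7, q=12, a=2
  step 26: m=17, q=1, a=34
a_26 = 2*a_0 = 34, so the period closes here.
sqrt(301) = [17; 2, 1, 6, 3, 1, 2, 2, 1, 1, 8, 11, 2, 4, 2, 11, 8, 1, 1, 2, 2, 1, 3, 6, 1, 2, 34]
Period length = 26

26


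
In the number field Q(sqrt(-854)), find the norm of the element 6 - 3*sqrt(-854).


N(a + b*sqrt(d)) = a^2 - d*b^2
= (6)^2 - (-854)*(-3)^2
= 36 + 7686
= 7722

7722


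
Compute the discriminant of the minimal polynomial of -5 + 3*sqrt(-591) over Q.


The element -5 + 3*sqrt(-591) has minimal polynomial:
x^2 + 10*x + 5344
Discriminant = (10)^2 - 4*(5344)
= 100 - 21376
= -21276

-21276


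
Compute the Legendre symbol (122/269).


p = 269 is prime, so compute (122/269) with the reciprocity algorithm (Jacobi-symbol steps: pull out 2s via (2/n), flip via reciprocity, reduce):
  pull out 2: (2/269) = -1  (since 269 mod 8 = 5)
  reciprocity: (61/269) -> +(269/61)
  reduce: (25/61)
  reciprocity: (25/61) -> +(61/25)
  reduce: (11/25)
  reciprocity: (11/25) -> +(25/11)
  reduce: (3/11)
  reciprocity: (3/11) -> -(11/3)
  reduce: (2/3)
  pull out 2: (2/3) = -1  (since 3 mod 8 = 3)
  (1/3) = 1
Product of signs = -1
(122/269) = -1

-1


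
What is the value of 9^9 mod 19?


p = 19 is prime and the exponent is (p-1)/2 = 9, so by Euler's criterion 9^9 = (9/19) = +1 or -1 mod 19.
Compute by square-and-multiply:
  9 = 8 + 1 (binary 1001)
  Repeated squaring mod 19: 9^1 = 9, 9^2 = 5, 9^4 = 6, 9^8 = 17
  9^9 = 9^8 * 9^1 = 17 * 9 mod 19
    17 * 9 = 153 = 1 mod 19
  9^9 = 1 mod 19
Result 1: 9 is a quadratic residue mod 19.
9^9 mod 19 = 1

1


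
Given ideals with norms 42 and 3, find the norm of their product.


N(IJ) = N(I) * N(J)
= 42 * 3
= 126

126


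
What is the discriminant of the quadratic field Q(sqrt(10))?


For K = Q(sqrt(d)) with d squarefree: disc(K) = d if d = 1 mod 4, and disc(K) = 4d if d = 2 or 3 mod 4.
Here d = 10, and d mod 4 = 2.
d = 2 mod 4, not 1 (O_K = Z[sqrt(d)]), so disc(K) = 4d = 4 * (10) = 40

40


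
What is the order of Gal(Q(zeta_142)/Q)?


|Gal(Q(zeta_142)/Q)| = phi(142)
= 70

70


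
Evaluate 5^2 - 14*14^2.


x^2 - d*y^2
= 5^2 - 14*14^2
= 25 - 2744
= -2719

-2719


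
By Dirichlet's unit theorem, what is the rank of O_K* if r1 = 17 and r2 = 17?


By Dirichlet's unit theorem:
rank = r1 + r2 - 1
= 17 + 17 - 1
= 33

33


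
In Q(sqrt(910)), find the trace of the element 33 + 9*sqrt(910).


Tr(a + b*sqrt(d)) = (a + b*sqrt(d)) + (a - b*sqrt(d)) = 2a
= 2 * (33)
= 66

66


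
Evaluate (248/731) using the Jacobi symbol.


Compute (248/731) via quadratic reciprocity:
  pull out 2: (2/731) = -1  (since 731 mod 8 = 3)
  pull out 2: (2/731) = -1  (since 731 mod 8 = 3)
  pull out 2: (2/731) = -1  (since 731 mod 8 = 3)
  reciprocity: (31/731) -> -(731/31)
  reduce: (18/31)
  pull out 2: (2/31) = +1  (since 31 mod 8 = 7)
  reciprocity: (9/31) -> +(31/9)
  reduce: (4/9)
  pull out 2: (2/9) = +1  (since 9 mod 8 = 1)
  pull out 2: (2/9) = +1  (since 9 mod 8 = 1)
  (1/9) = 1
Product of signs = 1

1


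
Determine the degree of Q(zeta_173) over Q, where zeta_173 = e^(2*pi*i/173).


The degree equals Euler's totient phi(173).
173 = 173
phi(173) = 172

172


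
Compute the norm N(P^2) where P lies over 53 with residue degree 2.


N(P^a) = p^(a*f)
= 53^(2*2)
= 53^4
= 7890481

7890481


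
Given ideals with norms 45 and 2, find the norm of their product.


N(IJ) = N(I) * N(J)
= 45 * 2
= 90

90


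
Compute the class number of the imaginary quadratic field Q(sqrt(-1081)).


K = Q(sqrt(-1081)). d mod 4 = 3, so D = disc(K) = 4d = -4324
h(K) equals the number of primitive reduced positive-definite forms (a, b, c) = a*x^2 + b*x*y + c*y^2 with b^2 - 4ac = D,
where reduced means |b| <= a <= c, with b >= 0 whenever |b| = a or a = c, and primitive means gcd(a, b, c) = 1.
Reduced forces 3a^2 <= |D| = 4324, so 1 <= a <= 37; b must have the parity of D, and c = (b^2 - D)/(4a) must be an integer >= a.
Enumerate a = 1..37, b in [-a, a]:
  a=1: (1, 0, 1081)  [1]
  a=2: (2, 2, 541)  [1]
  a=3..4: none
  a=5: (5, -4, 217), (5, 4, 217)  [2]
  a=6: none
  a=7: (7, -4, 155), (7, 4, 155)  [2]
  a=8..9: none
  a=10: (10, -6, 109), (10, 6, 109)  [2]
  a=11..13: none
  a=14: (14, -10, 79), (14, 10, 79)  [2]
  a=15..22: none
  a=23: (23, 0, 47)  [1]
  a=24: none
  a=25: (25, -24, 49), (25, 24, 49)  [2]
  a=26..30: none
  a=31: (31, -4, 35), (31, 4, 35)  [2]
  a=32..34: none
  a=35: (35, 24, 35)  [1]
  a=36..37: none
Total reduced forms: 1 + 1 + 2 + 2 + 2 + 2 + 1 + 2 + 2 + 1 = 16
h = 16

16


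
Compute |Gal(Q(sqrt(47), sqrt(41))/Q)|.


The 2 square roots of distinct primes are multiplicatively independent over Q,
so [K:Q] = 2^2 and Gal(K/Q) is isomorphic to (Z/2Z)^2.
|Gal| = 2^2 = 4

4


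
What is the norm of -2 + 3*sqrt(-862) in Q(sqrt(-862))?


N(a + b*sqrt(d)) = a^2 - d*b^2
= (-2)^2 - (-862)*(3)^2
= 4 + 7758
= 7762

7762


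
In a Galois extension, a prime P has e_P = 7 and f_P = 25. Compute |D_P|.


|D_P| = e * f
= 7 * 25
= 175

175


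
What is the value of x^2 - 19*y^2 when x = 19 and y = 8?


x^2 - d*y^2
= 19^2 - 19*8^2
= 361 - 1216
= -855

-855


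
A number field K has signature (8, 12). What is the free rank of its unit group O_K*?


By Dirichlet's unit theorem:
rank = r1 + r2 - 1
= 8 + 12 - 1
= 19

19


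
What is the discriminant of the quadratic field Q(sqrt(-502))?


For K = Q(sqrt(d)) with d squarefree: disc(K) = d if d = 1 mod 4, and disc(K) = 4d if d = 2 or 3 mod 4.
Here d = -502, and d mod 4 = 2.
d = 2 mod 4, not 1 (O_K = Z[sqrt(d)]), so disc(K) = 4d = 4 * (-502) = -2008

-2008


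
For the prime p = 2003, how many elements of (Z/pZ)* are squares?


For prime p, the number of non-zero quadratic residues is (p-1)/2.
= (2003-1)/2
= 1001

1001


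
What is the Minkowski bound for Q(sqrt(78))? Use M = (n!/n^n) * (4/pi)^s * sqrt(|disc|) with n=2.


d = 78, d mod 4 = 2, so disc(K) = 4d = 312; |disc(K)| = 312
Real quadratic field, so n = 2, s = r2 = 0, r1 = 2
M = (n!/n^n) * (4/pi)^s * sqrt(|disc(K)|) = (2!/2^2) * (4/pi)^0 * sqrt(312)
= 0.5 * 1.000000 * 17.663522
= 8.8318

8.8318


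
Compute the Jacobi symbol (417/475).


Compute (417/475) via quadratic reciprocity:
  reciprocity: (417/475) -> +(475/417)
  reduce: (58/417)
  pull out 2: (2/417) = +1  (since 417 mod 8 = 1)
  reciprocity: (29/417) -> +(417/29)
  reduce: (11/29)
  reciprocity: (11/29) -> +(29/11)
  reduce: (7/11)
  reciprocity: (7/11) -> -(11/7)
  reduce: (4/7)
  pull out 2: (2/7) = +1  (since 7 mod 8 = 7)
  pull out 2: (2/7) = +1  (since 7 mod 8 = 7)
  (1/7) = 1
Product of signs = -1

-1


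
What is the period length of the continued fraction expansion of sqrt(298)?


Run the CF algorithm for sqrt(298).
a_0 = floor(sqrt(298)) = 17; set m_0=0, q_0=1.
Recurrence: m' = q*a - m,  q' = (d - m'^2)/q,  a' = floor((a_0 + m')/q').
  step 1: m=17, q=9, a=3
  step 2: m=10, q=22, a=1
  step 3: m=12, q=7, a=4
  step 4: m=16, q=6, a=5
  step 5: m=14, q=17, a=1
  step 6: m=3, q=17, a=1
  step 7: m=14, q=6, a=5
  step 8: m=16, q=7, a=4
  step 9: m=12, q=22, a=1
  step 10: m=10, q=9, a=3
  step 11: m=17, q=1, a=34
a_11 = 2*a_0 = 34, so the period closes here.
sqrt(298) = [17; 3, 1, 4, 5, 1, 1, 5, 4, 1, 3, 34]
Period length = 11

11


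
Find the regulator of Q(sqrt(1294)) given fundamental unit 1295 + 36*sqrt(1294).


epsilon = 1295 + 36*sqrt(1294)
= 2589.9996
R = ln(2589.9996)
= 7.8594

7.8594


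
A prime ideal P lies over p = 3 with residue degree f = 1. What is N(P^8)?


N(P^a) = p^(a*f)
= 3^(8*1)
= 3^8
= 6561

6561


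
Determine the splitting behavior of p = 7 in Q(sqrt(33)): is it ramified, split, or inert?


K = Q(sqrt(33)). Since d mod 4 = 1, disc(K) = 33.
Check p | disc: 33 mod 7 = 5.
p does not divide disc. Compute Legendre symbol (d/p):
5^((7-1)/2) mod 7 = -1
(d/p) = -1, so p is inert: (p) stays prime with e=1, f=2, g=1.
Therefore p is inert.

inert


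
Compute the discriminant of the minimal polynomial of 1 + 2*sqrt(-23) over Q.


The element 1 + 2*sqrt(-23) has minimal polynomial:
x^2 - 2*x + 93
Discriminant = (-2)^2 - 4*(93)
= 4 - 372
= -368

-368


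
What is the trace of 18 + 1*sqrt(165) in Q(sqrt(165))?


Tr(a + b*sqrt(d)) = (a + b*sqrt(d)) + (a - b*sqrt(d)) = 2a
= 2 * (18)
= 36

36


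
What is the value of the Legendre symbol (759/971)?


p = 971 is prime, so compute (759/971) with the reciprocity algorithm (Jacobi-symbol steps: pull out 2s via (2/n), flip via reciprocity, reduce):
  reciprocity: (759/971) -> -(971/759)
  reduce: (212/759)
  pull out 2: (2/759) = +1  (since 759 mod 8 = 7)
  pull out 2: (2/759) = +1  (since 759 mod 8 = 7)
  reciprocity: (53/759) -> +(759/53)
  reduce: (17/53)
  reciprocity: (17/53) -> +(53/17)
  reduce: (2/17)
  pull out 2: (2/17) = +1  (since 17 mod 8 = 1)
  (1/17) = 1
Product of signs = -1
(759/971) = -1

-1


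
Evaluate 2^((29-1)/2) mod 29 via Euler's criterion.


p = 29 is prime and the exponent is (p-1)/2 = 14, so by Euler's criterion 2^14 = (2/29) = +1 or -1 mod 29.
Compute by square-and-multiply:
  14 = 8 + 4 + 2 (binary 1110)
  Repeated squaring mod 29: 2^1 = 2, 2^2 = 4, 2^4 = 16, 2^8 = 24
  2^14 = 2^8 * 2^4 * 2^2 = 24 * 16 * 4 mod 29
    24 * 16 = 384 = 7 mod 29
    7 * 4 = 28 = 28 mod 29
  2^14 = 28 mod 29
Result 28 = p - 1 = -1 mod 29: 2 is a quadratic non-residue mod 29. As a residue in [0, p-1] the value is 28.
2^14 mod 29 = 28

28
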